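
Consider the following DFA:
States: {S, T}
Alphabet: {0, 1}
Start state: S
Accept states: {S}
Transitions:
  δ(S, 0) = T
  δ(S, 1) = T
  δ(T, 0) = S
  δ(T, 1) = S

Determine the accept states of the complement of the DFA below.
Complement accept states = All states \ Original accept states
= {S, T} \ {S}
{T}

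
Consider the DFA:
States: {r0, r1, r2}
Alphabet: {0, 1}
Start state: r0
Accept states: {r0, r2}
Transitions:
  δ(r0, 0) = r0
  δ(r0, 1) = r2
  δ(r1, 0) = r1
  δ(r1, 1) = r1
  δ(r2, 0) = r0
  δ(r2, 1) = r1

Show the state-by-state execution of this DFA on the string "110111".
read '1': r0 → r2
  read '1': r2 → r1
  read '0': r1 → r1
  read '1': r1 → r1
  read '1': r1 → r1
  read '1': r1 → r1
r0 -> r2 -> r1 -> r1 -> r1 -> r1 -> r1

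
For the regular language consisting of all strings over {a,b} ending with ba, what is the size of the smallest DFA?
By Myhill–Nerode, count the distinguishable equivalence classes: 3 classes — one per longest suffix of the input that is a prefix of 'ba' (lengths 0 through 2); only the length-2 class is accepting.
3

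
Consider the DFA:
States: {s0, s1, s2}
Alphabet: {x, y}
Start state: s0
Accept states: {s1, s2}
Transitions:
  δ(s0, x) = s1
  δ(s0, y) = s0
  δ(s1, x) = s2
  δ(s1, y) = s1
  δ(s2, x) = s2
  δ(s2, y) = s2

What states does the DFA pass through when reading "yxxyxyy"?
read 'y': s0 → s0
  read 'x': s0 → s1
  read 'x': s1 → s2
  read 'y': s2 → s2
  read 'x': s2 → s2
  read 'y': s2 → s2
  read 'y': s2 → s2
s0 -> s0 -> s1 -> s2 -> s2 -> s2 -> s2 -> s2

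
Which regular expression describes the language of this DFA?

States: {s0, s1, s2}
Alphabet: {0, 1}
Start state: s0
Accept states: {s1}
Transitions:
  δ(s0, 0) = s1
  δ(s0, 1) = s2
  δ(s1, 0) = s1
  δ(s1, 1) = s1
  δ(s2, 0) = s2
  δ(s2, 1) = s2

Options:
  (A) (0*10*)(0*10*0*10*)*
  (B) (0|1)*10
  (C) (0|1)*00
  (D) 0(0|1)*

Check each option against the DFA on short strings; one disagreement eliminates an option:
  (A) (0*10*)(0*10*0*10*)*: on '0' the DFA goes s0 → s1 and accepts (s1 ∈ Accept), but the regex does not match it → eliminate
  (B) (0|1)*10: on '0' the DFA goes s0 → s1 and accepts (s1 ∈ Accept), but the regex does not match it → eliminate
  (C) (0|1)*00: on '0' the DFA goes s0 → s1 and accepts (s1 ∈ Accept), but the regex does not match it → eliminate
  (D) 0(0|1)*: agrees with the DFA on every string of length ≤ 6
Only (D) is consistent with the DFA.
(D) 0(0|1)*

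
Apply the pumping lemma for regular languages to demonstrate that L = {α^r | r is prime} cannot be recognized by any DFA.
Assume L is regular with pumping length p. Idea: pumping by a suitable count produces a composite length.
Let q be a prime with q ≥ p and choose s = α^q ∈ L. By the pumping lemma, s = xyz with |xy| ≤ p, |y| = k ≥ 1. Take i = q+1: |xy^(q+1)z| = q + q·k = q(1+k). Since q ≥ 2 and 1+k ≥ 2, q(1+k) is composite, so xy^(q+1)z ∉ L.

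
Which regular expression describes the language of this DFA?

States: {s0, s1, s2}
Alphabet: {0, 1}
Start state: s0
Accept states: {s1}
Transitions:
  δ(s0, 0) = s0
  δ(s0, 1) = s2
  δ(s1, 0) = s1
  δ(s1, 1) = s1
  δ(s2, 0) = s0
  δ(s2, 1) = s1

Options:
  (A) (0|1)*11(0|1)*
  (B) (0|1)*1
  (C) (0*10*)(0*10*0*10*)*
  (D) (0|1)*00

Check each option against the DFA on short strings; one disagreement eliminates an option:
  (A) (0|1)*11(0|1)*: agrees with the DFA on every string of length ≤ 6
  (B) (0|1)*1: on '1' the DFA goes s0 → s2 and rejects (s2 ∉ Accept), but the regex matches it → eliminate
  (C) (0*10*)(0*10*0*10*)*: on '1' the DFA goes s0 → s2 and rejects (s2 ∉ Accept), but the regex matches it → eliminate
  (D) (0|1)*00: on '00' the DFA goes s0 → s0 → s0 and rejects (s0 ∉ Accept), but the regex matches it → eliminate
Only (A) is consistent with the DFA.
(A) (0|1)*11(0|1)*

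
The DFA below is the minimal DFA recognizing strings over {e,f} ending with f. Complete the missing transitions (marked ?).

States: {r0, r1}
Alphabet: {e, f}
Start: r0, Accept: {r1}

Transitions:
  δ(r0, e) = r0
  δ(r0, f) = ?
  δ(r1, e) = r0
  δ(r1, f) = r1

From the language and accept set, identify what each state tracks — r0: last symbol not f; r1: last symbol is f.
Each missing δ(q, a) is the state matching the new tracked value after reading a.
δ(r0, f) = r1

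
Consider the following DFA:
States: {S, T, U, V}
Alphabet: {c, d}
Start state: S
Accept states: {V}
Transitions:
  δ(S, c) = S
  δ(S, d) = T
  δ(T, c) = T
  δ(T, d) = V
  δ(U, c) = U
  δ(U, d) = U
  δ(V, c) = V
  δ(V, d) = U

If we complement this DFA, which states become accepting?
Complement accept states = All states \ Original accept states
= {S, T, U, V} \ {V}
{S, T, U}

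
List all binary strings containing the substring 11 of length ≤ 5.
11, 011, 110, 111, 0011, 0110, 0111, 1011, 1100, 1101, 1110, 1111, 00011, 00110, 00111, 01011, 01100, 01101, 01110, 01111, 10011, 10110, 10111, 11000, 11001, 11010, 11011, 11100, 11101, 11110, 11111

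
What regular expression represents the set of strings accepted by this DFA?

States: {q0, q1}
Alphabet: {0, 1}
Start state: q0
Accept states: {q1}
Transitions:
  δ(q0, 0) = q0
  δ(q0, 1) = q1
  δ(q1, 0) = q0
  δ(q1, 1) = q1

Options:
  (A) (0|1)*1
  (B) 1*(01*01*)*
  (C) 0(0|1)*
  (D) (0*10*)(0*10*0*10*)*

Check each option against the DFA on short strings; one disagreement eliminates an option:
  (A) (0|1)*1: agrees with the DFA on every string of length ≤ 6
  (B) 1*(01*01*)*: on ε the DFA stays in q0 and rejects (q0 ∉ Accept), but the regex matches it → eliminate
  (C) 0(0|1)*: on '0' the DFA goes q0 → q0 and rejects (q0 ∉ Accept), but the regex matches it → eliminate
  (D) (0*10*)(0*10*0*10*)*: on '10' the DFA goes q0 → q1 → q0 and rejects (q0 ∉ Accept), but the regex matches it → eliminate
Only (A) is consistent with the DFA.
(A) (0|1)*1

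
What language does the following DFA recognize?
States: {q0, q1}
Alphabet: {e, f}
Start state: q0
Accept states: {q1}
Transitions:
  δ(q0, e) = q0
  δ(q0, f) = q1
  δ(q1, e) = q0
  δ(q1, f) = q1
Testing a few strings:
  'fef' → accept
  'ee' → reject
  'fff' → accept
  'fe' → reject
State roles: q0=last symbol not f; q1=last symbol is f
All strings over {e,f} ending with f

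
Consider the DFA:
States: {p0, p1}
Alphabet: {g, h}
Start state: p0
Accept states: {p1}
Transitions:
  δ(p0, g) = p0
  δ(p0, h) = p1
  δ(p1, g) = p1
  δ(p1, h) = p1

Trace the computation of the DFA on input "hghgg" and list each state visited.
read 'h': p0 → p1
  read 'g': p1 → p1
  read 'h': p1 → p1
  read 'g': p1 → p1
  read 'g': p1 → p1
p0 -> p1 -> p1 -> p1 -> p1 -> p1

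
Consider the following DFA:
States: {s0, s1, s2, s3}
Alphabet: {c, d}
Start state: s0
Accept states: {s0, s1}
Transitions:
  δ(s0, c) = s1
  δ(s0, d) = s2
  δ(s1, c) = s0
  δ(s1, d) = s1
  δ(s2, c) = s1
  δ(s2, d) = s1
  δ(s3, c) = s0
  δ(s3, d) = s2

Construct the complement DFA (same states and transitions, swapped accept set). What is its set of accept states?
Complement accept states = All states \ Original accept states
= {s0, s1, s2, s3} \ {s0, s1}
{s2, s3}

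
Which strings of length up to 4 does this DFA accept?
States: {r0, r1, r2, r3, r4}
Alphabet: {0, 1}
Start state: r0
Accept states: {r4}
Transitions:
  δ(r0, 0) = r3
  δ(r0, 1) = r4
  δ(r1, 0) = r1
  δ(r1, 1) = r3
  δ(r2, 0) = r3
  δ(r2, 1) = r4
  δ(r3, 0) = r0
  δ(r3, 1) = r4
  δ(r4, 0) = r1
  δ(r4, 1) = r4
1, 01, 11, 001, 011, 111, 0001, 0011, 0111, 1011, 1111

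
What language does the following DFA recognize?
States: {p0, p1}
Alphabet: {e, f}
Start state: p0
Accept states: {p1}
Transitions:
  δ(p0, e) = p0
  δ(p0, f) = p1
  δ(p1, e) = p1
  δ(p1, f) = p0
Testing a few strings:
  'ff' → reject
  'fee' → accept
  'f' → accept
  'ef' → accept
State roles: p0=even number of f's so far; p1=odd number of f's so far
All strings over {e,f} with an odd number of f's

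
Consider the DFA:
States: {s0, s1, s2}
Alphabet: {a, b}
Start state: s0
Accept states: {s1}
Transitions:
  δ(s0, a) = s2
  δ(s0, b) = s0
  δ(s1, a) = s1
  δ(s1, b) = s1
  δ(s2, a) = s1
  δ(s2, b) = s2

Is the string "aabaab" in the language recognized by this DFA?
Processing string "aabaab":
  s0 --a--> s2
  s2 --a--> s1
  s1 --b--> s1
  s1 --a--> s1
  s1 --a--> s1
  s1 --b--> s1
Final state: s1
Accept states: {s1}
Yes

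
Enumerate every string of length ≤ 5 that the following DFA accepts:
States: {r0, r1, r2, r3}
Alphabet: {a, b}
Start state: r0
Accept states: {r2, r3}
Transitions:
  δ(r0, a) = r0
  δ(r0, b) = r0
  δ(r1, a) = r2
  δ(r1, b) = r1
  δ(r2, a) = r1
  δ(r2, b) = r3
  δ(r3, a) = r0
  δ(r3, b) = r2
None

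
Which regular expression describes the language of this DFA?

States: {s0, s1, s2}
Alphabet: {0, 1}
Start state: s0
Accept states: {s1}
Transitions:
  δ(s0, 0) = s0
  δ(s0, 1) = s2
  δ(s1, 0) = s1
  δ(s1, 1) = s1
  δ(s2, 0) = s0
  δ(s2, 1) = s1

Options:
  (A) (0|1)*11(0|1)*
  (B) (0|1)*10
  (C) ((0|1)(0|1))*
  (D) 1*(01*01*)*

Check each option against the DFA on short strings; one disagreement eliminates an option:
  (A) (0|1)*11(0|1)*: agrees with the DFA on every string of length ≤ 6
  (B) (0|1)*10: on '10' the DFA goes s0 → s2 → s0 and rejects (s0 ∉ Accept), but the regex matches it → eliminate
  (C) ((0|1)(0|1))*: on ε the DFA stays in s0 and rejects (s0 ∉ Accept), but the regex matches it → eliminate
  (D) 1*(01*01*)*: on ε the DFA stays in s0 and rejects (s0 ∉ Accept), but the regex matches it → eliminate
Only (A) is consistent with the DFA.
(A) (0|1)*11(0|1)*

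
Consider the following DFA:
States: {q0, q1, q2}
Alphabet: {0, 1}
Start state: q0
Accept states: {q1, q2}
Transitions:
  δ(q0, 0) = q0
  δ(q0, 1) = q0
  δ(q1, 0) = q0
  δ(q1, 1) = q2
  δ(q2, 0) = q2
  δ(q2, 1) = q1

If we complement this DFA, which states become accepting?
Complement accept states = All states \ Original accept states
= {q0, q1, q2} \ {q1, q2}
{q0}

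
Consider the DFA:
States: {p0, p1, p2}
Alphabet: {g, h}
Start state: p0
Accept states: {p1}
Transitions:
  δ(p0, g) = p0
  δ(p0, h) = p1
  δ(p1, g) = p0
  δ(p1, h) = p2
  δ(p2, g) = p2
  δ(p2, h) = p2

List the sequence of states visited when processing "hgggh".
read 'h': p0 → p1
  read 'g': p1 → p0
  read 'g': p0 → p0
  read 'g': p0 → p0
  read 'h': p0 → p1
p0 -> p1 -> p0 -> p0 -> p0 -> p1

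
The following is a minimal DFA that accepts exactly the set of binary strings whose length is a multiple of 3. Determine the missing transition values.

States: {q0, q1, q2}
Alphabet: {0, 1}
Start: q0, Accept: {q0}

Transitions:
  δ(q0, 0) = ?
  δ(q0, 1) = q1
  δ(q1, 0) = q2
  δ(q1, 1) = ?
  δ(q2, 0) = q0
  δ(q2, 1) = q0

From the language and accept set, identify what each state tracks — q0: length ≡ 0 (mod 3); q1: length ≡ 1 (mod 3); q2: length ≡ 2 (mod 3).
Each missing δ(q, a) is the state matching the new tracked value after reading a.
δ(q0, 0) = q1; δ(q1, 1) = q2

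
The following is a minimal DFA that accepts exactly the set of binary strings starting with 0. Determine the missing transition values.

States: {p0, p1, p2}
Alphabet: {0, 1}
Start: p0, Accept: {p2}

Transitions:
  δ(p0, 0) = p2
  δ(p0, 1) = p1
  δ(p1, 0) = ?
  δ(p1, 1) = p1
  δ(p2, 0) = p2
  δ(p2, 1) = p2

From the language and accept set, identify what each state tracks — p0: no input read; p1: started with 1 (dead); p2: started with 0.
Each missing δ(q, a) is the state matching the new tracked value after reading a.
δ(p1, 0) = p1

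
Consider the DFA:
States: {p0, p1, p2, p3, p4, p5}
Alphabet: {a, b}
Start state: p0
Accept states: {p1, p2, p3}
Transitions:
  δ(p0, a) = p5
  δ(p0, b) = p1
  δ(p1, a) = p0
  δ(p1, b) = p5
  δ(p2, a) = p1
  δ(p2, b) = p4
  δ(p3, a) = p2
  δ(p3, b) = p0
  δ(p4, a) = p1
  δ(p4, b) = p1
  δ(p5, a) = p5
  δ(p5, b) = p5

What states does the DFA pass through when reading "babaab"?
read 'b': p0 → p1
  read 'a': p1 → p0
  read 'b': p0 → p1
  read 'a': p1 → p0
  read 'a': p0 → p5
  read 'b': p5 → p5
p0 -> p1 -> p0 -> p1 -> p0 -> p5 -> p5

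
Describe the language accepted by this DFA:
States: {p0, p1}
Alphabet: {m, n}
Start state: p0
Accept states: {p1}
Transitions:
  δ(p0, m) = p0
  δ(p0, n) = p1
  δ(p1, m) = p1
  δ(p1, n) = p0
Testing a few strings:
  'n' → accept
  'nmn' → reject
  'nm' → accept
  'm' → reject
State roles: p0=even number of n's so far; p1=odd number of n's so far
All strings over {m,n} with an odd number of n's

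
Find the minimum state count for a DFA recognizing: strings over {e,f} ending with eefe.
By Myhill–Nerode, count the distinguishable equivalence classes: 5 classes — one per longest suffix of the input that is a prefix of 'eefe' (lengths 0 through 4); only the length-4 class is accepting.
5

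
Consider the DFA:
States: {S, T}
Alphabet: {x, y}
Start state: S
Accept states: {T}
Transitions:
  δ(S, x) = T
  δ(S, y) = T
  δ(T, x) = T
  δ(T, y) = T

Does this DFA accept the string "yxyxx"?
Processing string "yxyxx":
  S --y--> T
  T --x--> T
  T --y--> T
  T --x--> T
  T --x--> T
Final state: T
Accept states: {T}
Yes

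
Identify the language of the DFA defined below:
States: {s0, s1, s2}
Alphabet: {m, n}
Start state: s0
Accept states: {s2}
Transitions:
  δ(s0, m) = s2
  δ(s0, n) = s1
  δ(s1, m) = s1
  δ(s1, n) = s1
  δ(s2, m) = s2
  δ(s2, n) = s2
Testing a few strings:
  'mn' → accept
  'mm' → accept
  'mnn' → accept
  'mmm' → accept
State roles: s0=no input read; s1=started with n (dead); s2=started with m
All strings over {m,n} starting with m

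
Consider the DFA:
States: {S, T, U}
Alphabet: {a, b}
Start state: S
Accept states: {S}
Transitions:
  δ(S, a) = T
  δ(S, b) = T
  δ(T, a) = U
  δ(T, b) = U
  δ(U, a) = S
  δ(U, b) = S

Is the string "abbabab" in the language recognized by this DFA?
Processing string "abbabab":
  S --a--> T
  T --b--> U
  U --b--> S
  S --a--> T
  T --b--> U
  U --a--> S
  S --b--> T
Final state: T
Accept states: {S}
No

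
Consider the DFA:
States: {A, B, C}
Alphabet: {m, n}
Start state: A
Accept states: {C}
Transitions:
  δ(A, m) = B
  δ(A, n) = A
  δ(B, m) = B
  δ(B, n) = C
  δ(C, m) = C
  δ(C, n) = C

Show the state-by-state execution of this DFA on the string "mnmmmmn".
read 'm': A → B
  read 'n': B → C
  read 'm': C → C
  read 'm': C → C
  read 'm': C → C
  read 'm': C → C
  read 'n': C → C
A -> B -> C -> C -> C -> C -> C -> C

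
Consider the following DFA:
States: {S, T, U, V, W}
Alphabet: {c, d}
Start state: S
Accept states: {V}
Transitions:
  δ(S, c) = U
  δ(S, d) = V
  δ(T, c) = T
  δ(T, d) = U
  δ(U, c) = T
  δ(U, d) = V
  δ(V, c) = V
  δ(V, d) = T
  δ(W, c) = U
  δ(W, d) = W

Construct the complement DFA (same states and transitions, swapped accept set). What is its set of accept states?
Complement accept states = All states \ Original accept states
= {S, T, U, V, W} \ {V}
{S, T, U, W}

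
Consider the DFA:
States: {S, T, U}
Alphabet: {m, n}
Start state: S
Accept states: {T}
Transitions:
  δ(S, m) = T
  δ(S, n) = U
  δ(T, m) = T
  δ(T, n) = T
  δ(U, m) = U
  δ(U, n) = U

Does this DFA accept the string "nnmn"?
Processing string "nnmn":
  S --n--> U
  U --n--> U
  U --m--> U
  U --n--> U
Final state: U
Accept states: {T}
No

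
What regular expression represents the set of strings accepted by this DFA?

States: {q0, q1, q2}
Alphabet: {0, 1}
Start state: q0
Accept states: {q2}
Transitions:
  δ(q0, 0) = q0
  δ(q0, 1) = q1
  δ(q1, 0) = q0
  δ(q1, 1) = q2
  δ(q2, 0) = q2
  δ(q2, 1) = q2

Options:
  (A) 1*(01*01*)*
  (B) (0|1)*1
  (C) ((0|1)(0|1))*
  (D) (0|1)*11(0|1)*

Check each option against the DFA on short strings; one disagreement eliminates an option:
  (A) 1*(01*01*)*: on ε the DFA stays in q0 and rejects (q0 ∉ Accept), but the regex matches it → eliminate
  (B) (0|1)*1: on '1' the DFA goes q0 → q1 and rejects (q1 ∉ Accept), but the regex matches it → eliminate
  (C) ((0|1)(0|1))*: on ε the DFA stays in q0 and rejects (q0 ∉ Accept), but the regex matches it → eliminate
  (D) (0|1)*11(0|1)*: agrees with the DFA on every string of length ≤ 6
Only (D) is consistent with the DFA.
(D) (0|1)*11(0|1)*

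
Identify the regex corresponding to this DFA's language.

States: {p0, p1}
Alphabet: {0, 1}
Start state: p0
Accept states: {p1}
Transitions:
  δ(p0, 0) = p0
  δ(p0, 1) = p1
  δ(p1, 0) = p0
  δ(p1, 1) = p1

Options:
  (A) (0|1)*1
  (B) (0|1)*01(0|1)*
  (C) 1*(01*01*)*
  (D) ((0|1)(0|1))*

Check each option against the DFA on short strings; one disagreement eliminates an option:
  (A) (0|1)*1: agrees with the DFA on every string of length ≤ 6
  (B) (0|1)*01(0|1)*: on '1' the DFA goes p0 → p1 and accepts (p1 ∈ Accept), but the regex does not match it → eliminate
  (C) 1*(01*01*)*: on ε the DFA stays in p0 and rejects (p0 ∉ Accept), but the regex matches it → eliminate
  (D) ((0|1)(0|1))*: on ε the DFA stays in p0 and rejects (p0 ∉ Accept), but the regex matches it → eliminate
Only (A) is consistent with the DFA.
(A) (0|1)*1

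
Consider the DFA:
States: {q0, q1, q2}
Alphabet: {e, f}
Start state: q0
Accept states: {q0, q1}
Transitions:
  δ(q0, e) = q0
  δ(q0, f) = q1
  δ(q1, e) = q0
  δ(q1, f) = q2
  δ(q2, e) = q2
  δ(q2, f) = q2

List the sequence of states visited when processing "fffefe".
read 'f': q0 → q1
  read 'f': q1 → q2
  read 'f': q2 → q2
  read 'e': q2 → q2
  read 'f': q2 → q2
  read 'e': q2 → q2
q0 -> q1 -> q2 -> q2 -> q2 -> q2 -> q2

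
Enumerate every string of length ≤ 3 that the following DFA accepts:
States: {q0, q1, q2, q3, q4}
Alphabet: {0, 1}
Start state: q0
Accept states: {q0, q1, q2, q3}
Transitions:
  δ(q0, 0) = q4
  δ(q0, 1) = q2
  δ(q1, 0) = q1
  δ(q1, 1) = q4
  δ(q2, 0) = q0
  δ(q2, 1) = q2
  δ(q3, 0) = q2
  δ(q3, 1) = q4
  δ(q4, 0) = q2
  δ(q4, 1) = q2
ε, 1, 00, 01, 10, 11, 000, 001, 010, 011, 101, 110, 111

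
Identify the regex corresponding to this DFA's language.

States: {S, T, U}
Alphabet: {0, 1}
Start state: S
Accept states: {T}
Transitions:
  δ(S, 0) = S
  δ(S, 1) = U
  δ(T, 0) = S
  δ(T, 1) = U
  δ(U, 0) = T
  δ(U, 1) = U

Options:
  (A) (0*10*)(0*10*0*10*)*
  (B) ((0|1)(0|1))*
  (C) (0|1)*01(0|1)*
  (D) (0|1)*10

Check each option against the DFA on short strings; one disagreement eliminates an option:
  (A) (0*10*)(0*10*0*10*)*: on '1' the DFA goes S → U and rejects (U ∉ Accept), but the regex matches it → eliminate
  (B) ((0|1)(0|1))*: on ε the DFA stays in S and rejects (S ∉ Accept), but the regex matches it → eliminate
  (C) (0|1)*01(0|1)*: on '01' the DFA goes S → S → U and rejects (U ∉ Accept), but the regex matches it → eliminate
  (D) (0|1)*10: agrees with the DFA on every string of length ≤ 6
Only (D) is consistent with the DFA.
(D) (0|1)*10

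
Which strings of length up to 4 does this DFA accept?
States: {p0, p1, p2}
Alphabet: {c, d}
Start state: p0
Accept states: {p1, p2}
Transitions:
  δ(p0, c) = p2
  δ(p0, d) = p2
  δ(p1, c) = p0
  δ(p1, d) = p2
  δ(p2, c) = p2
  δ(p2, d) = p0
c, d, cc, dc, ccc, cdc, cdd, dcc, ddc, ddd, cccc, ccdc, ccdd, cdcc, cddc, dccc, dcdc, dcdd, ddcc, dddc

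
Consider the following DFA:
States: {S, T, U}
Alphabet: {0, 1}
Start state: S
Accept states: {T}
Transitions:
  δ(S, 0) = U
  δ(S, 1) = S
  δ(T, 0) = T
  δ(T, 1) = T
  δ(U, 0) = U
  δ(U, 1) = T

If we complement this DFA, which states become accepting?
Complement accept states = All states \ Original accept states
= {S, T, U} \ {T}
{S, U}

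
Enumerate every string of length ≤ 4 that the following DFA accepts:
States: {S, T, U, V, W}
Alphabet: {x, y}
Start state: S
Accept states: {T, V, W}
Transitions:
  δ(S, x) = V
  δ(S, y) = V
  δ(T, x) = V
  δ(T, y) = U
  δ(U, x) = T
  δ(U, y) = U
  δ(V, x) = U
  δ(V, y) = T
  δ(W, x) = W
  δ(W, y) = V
x, y, xy, yy, xxx, xyx, yxx, yyx, xxxx, xxyx, xyxy, xyyx, yxxx, yxyx, yyxy, yyyx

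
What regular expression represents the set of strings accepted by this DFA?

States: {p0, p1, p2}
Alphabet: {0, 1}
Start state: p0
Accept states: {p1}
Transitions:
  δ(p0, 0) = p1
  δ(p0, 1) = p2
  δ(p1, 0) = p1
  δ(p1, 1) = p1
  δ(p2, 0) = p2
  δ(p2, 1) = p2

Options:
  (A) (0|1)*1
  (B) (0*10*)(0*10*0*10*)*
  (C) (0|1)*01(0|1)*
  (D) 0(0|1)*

Check each option against the DFA on short strings; one disagreement eliminates an option:
  (A) (0|1)*1: on '0' the DFA goes p0 → p1 and accepts (p1 ∈ Accept), but the regex does not match it → eliminate
  (B) (0*10*)(0*10*0*10*)*: on '0' the DFA goes p0 → p1 and accepts (p1 ∈ Accept), but the regex does not match it → eliminate
  (C) (0|1)*01(0|1)*: on '0' the DFA goes p0 → p1 and accepts (p1 ∈ Accept), but the regex does not match it → eliminate
  (D) 0(0|1)*: agrees with the DFA on every string of length ≤ 6
Only (D) is consistent with the DFA.
(D) 0(0|1)*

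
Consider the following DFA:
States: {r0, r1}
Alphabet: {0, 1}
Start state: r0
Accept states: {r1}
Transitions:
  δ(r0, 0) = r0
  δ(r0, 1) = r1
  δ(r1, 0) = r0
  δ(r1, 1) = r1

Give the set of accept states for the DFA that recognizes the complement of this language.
Complement accept states = All states \ Original accept states
= {r0, r1} \ {r1}
{r0}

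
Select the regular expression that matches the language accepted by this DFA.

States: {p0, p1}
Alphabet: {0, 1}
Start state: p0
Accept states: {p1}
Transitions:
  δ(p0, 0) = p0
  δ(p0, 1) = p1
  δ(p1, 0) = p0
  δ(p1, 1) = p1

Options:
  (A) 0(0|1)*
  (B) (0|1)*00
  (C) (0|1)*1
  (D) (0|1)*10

Check each option against the DFA on short strings; one disagreement eliminates an option:
  (A) 0(0|1)*: on '0' the DFA goes p0 → p0 and rejects (p0 ∉ Accept), but the regex matches it → eliminate
  (B) (0|1)*00: on '1' the DFA goes p0 → p1 and accepts (p1 ∈ Accept), but the regex does not match it → eliminate
  (C) (0|1)*1: agrees with the DFA on every string of length ≤ 6
  (D) (0|1)*10: on '1' the DFA goes p0 → p1 and accepts (p1 ∈ Accept), but the regex does not match it → eliminate
Only (C) is consistent with the DFA.
(C) (0|1)*1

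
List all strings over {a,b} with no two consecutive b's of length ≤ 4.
ε, a, b, aa, ab, ba, aaa, aab, aba, baa, bab, aaaa, aaab, aaba, abaa, abab, baaa, baab, baba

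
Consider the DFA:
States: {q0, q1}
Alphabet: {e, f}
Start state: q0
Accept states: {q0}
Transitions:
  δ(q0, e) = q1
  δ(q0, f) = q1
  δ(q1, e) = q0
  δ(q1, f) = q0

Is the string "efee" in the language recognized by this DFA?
Processing string "efee":
  q0 --e--> q1
  q1 --f--> q0
  q0 --e--> q1
  q1 --e--> q0
Final state: q0
Accept states: {q0}
Yes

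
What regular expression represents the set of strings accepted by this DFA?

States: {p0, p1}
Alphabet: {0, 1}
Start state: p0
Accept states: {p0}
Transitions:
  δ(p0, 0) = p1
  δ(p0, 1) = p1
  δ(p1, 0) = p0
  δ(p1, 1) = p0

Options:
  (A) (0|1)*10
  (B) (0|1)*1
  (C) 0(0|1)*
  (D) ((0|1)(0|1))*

Check each option against the DFA on short strings; one disagreement eliminates an option:
  (A) (0|1)*10: on ε the DFA stays in p0 and accepts (p0 ∈ Accept), but the regex does not match it → eliminate
  (B) (0|1)*1: on ε the DFA stays in p0 and accepts (p0 ∈ Accept), but the regex does not match it → eliminate
  (C) 0(0|1)*: on ε the DFA stays in p0 and accepts (p0 ∈ Accept), but the regex does not match it → eliminate
  (D) ((0|1)(0|1))*: agrees with the DFA on every string of length ≤ 6
Only (D) is consistent with the DFA.
(D) ((0|1)(0|1))*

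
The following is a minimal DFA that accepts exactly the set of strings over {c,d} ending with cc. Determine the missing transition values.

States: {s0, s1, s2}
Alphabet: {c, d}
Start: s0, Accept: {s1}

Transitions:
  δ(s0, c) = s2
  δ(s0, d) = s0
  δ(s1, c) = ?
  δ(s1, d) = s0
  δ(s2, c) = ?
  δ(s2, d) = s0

From the language and accept set, identify what each state tracks — s0: last symbol not c; s1: two trailing c's; s2: one trailing c.
Each missing δ(q, a) is the state matching the new tracked value after reading a.
δ(s1, c) = s1; δ(s2, c) = s1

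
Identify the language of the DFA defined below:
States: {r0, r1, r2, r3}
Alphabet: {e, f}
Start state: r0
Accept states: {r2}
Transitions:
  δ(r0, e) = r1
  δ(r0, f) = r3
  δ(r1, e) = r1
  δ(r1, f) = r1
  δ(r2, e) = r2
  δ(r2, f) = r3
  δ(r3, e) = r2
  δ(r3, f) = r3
Testing a few strings:
  'efef' → reject
  'ef' → reject
  'e' → reject
  'eefe' → reject
State roles: r0=no input read; r1=started with e (dead); r2=started with f, last symbol e; r3=started with f, last symbol f
All strings over {e,f} that start with f and end with e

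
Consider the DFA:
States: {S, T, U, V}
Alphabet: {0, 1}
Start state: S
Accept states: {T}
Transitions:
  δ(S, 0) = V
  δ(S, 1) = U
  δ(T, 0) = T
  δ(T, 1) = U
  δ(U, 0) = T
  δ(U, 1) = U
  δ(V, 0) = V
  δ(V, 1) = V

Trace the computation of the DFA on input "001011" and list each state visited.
read '0': S → V
  read '0': V → V
  read '1': V → V
  read '0': V → V
  read '1': V → V
  read '1': V → V
S -> V -> V -> V -> V -> V -> V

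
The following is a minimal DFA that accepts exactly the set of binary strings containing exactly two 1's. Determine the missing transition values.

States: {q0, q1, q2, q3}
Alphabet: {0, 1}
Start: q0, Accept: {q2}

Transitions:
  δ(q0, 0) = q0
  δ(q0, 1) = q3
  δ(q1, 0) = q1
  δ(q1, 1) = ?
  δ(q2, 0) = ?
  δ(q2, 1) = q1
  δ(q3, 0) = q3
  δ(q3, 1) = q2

From the language and accept set, identify what each state tracks — q0: zero 1's; q1: ≥ three 1's (dead); q2: two 1's; q3: one 1.
Each missing δ(q, a) is the state matching the new tracked value after reading a.
δ(q1, 1) = q1; δ(q2, 0) = q2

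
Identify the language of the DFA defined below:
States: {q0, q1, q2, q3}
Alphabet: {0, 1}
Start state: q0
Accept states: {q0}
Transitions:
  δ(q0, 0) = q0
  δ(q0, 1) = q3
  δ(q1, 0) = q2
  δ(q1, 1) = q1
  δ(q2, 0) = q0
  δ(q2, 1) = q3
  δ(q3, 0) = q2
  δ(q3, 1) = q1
Testing a few strings:
  '1011' → reject
  '0100' → accept
  '0000' → accept
  '01' → reject
State roles: q0=value ≡ 0 (mod 4); q1=value ≡ 3 (mod 4); q2=value ≡ 2 (mod 4); q3=value ≡ 1 (mod 4)
All binary strings representing a multiple of 4 (read in base 2; leading zeros allowed and ε counts as 0)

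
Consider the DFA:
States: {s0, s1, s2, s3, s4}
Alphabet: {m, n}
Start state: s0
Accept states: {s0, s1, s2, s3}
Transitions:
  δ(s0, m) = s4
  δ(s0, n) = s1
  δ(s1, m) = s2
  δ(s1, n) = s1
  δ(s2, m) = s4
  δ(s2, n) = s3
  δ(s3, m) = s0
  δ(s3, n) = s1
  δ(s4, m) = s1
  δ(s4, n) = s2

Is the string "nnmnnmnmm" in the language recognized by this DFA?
Processing string "nnmnnmnmm":
  s0 --n--> s1
  s1 --n--> s1
  s1 --m--> s2
  s2 --n--> s3
  s3 --n--> s1
  s1 --m--> s2
  s2 --n--> s3
  s3 --m--> s0
  s0 --m--> s4
Final state: s4
Accept states: {s0, s1, s2, s3}
No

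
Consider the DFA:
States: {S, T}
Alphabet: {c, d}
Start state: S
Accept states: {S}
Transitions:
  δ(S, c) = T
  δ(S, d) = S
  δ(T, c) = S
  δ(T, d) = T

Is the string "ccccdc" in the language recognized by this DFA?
Processing string "ccccdc":
  S --c--> T
  T --c--> S
  S --c--> T
  T --c--> S
  S --d--> S
  S --c--> T
Final state: T
Accept states: {S}
No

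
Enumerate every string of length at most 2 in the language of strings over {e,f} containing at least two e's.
ee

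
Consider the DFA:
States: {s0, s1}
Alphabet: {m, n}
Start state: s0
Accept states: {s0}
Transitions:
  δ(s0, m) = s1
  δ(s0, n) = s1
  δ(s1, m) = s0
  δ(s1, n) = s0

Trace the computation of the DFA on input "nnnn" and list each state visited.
read 'n': s0 → s1
  read 'n': s1 → s0
  read 'n': s0 → s1
  read 'n': s1 → s0
s0 -> s1 -> s0 -> s1 -> s0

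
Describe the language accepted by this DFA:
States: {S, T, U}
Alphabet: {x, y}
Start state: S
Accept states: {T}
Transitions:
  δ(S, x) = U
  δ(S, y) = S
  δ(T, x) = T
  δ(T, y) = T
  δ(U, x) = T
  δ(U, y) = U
Testing a few strings:
  'yxxy' → accept
  'yyx' → reject
  'y' → reject
  'xy' → reject
State roles: S=zero x's seen; T=≥ two x's seen; U=one x seen
All strings over {x,y} containing at least two x's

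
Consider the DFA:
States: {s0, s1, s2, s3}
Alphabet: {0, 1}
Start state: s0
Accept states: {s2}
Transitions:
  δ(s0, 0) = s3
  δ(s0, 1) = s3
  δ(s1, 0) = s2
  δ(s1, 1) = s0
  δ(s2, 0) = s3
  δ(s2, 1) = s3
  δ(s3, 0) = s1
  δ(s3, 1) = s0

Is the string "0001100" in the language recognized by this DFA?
Processing string "0001100":
  s0 --0--> s3
  s3 --0--> s1
  s1 --0--> s2
  s2 --1--> s3
  s3 --1--> s0
  s0 --0--> s3
  s3 --0--> s1
Final state: s1
Accept states: {s2}
No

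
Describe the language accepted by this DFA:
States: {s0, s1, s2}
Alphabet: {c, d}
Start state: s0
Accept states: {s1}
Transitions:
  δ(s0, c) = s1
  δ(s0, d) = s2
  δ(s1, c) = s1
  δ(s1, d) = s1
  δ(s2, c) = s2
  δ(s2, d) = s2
Testing a few strings:
  'ddc' → reject
  'ddd' → reject
  'cc' → accept
  'c' → accept
State roles: s0=no input read; s1=started with c; s2=started with d (dead)
All strings over {c,d} starting with c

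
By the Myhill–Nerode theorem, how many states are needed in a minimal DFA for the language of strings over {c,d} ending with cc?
By Myhill–Nerode, count the distinguishable equivalence classes: 3 classes — one per longest suffix of the input that is a prefix of 'cc' (lengths 0 through 2); only the length-2 class is accepting.
3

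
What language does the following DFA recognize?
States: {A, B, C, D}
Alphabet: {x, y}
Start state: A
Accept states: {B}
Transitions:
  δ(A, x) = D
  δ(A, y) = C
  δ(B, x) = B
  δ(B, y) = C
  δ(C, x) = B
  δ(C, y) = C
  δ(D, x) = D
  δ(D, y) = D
Testing a few strings:
  'yy' → reject
  'y' → reject
  'yx' → accept
  'yyyx' → accept
State roles: A=no input read; B=started with y, last symbol x; C=started with y, last symbol y; D=started with x (dead)
All strings over {x,y} that start with y and end with x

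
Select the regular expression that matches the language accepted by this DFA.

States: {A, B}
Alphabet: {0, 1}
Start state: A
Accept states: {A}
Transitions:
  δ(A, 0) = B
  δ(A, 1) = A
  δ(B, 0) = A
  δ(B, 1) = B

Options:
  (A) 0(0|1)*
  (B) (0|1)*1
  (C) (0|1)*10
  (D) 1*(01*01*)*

Check each option against the DFA on short strings; one disagreement eliminates an option:
  (A) 0(0|1)*: on ε the DFA stays in A and accepts (A ∈ Accept), but the regex does not match it → eliminate
  (B) (0|1)*1: on ε the DFA stays in A and accepts (A ∈ Accept), but the regex does not match it → eliminate
  (C) (0|1)*10: on ε the DFA stays in A and accepts (A ∈ Accept), but the regex does not match it → eliminate
  (D) 1*(01*01*)*: agrees with the DFA on every string of length ≤ 6
Only (D) is consistent with the DFA.
(D) 1*(01*01*)*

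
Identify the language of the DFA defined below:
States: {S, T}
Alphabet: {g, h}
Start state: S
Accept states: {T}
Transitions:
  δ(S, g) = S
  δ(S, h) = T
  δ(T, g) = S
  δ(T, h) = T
Testing a few strings:
  'g' → reject
  'hhh' → accept
  'hhg' → reject
  'gh' → accept
State roles: S=last symbol not h; T=last symbol is h
All strings over {g,h} ending with h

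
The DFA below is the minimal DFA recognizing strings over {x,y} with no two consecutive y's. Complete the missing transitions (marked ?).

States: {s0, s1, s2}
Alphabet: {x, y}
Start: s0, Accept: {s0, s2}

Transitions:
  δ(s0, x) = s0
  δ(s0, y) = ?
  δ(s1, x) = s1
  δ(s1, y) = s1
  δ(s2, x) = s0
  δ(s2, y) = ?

From the language and accept set, identify what each state tracks — s0: last symbol not y (ok); s1: saw yy (dead); s2: last symbol y (ok).
Each missing δ(q, a) is the state matching the new tracked value after reading a.
δ(s0, y) = s2; δ(s2, y) = s1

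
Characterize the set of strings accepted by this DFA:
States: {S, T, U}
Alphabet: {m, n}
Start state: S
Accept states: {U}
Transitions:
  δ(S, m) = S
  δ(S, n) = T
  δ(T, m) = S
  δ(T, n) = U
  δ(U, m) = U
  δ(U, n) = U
Testing a few strings:
  'nnn' → accept
  'nmnn' → accept
  'nm' → reject
  'n' → reject
State roles: S=no progress toward nn; T=one trailing n; U=substring nn seen
All strings over {m,n} containing the substring nn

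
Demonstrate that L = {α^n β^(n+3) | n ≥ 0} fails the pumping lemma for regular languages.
Assume L is regular with pumping length p. Idea: pumping the α-block breaks the fixed offset of 3.
Choose s = α^p β^(p+3) ∈ L. By the pumping lemma, s = xyz with |xy| ≤ p, |y| > 0, so y = α^k with k ≥ 1. Then xy²z = α^(p+k) β^(p+3). For this to be in L we would need p+3 = (p+k)+3, i.e. k = 0, contradicting k ≥ 1. So xy²z ∉ L.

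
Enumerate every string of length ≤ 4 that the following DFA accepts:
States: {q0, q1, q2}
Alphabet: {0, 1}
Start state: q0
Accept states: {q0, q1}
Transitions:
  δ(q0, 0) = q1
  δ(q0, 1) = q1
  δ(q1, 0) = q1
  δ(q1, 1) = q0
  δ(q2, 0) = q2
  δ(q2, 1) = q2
ε, 0, 1, 00, 01, 10, 11, 000, 001, 010, 011, 100, 101, 110, 111, 0000, 0001, 0010, 0011, 0100, 0101, 0110, 0111, 1000, 1001, 1010, 1011, 1100, 1101, 1110, 1111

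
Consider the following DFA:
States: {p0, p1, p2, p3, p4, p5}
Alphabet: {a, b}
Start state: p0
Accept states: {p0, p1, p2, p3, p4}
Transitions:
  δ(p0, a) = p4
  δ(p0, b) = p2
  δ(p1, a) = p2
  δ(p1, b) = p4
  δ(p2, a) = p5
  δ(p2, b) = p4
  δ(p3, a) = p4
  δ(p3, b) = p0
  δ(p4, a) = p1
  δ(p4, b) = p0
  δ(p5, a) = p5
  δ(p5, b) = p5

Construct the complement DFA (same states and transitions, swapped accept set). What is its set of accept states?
Complement accept states = All states \ Original accept states
= {p0, p1, p2, p3, p4, p5} \ {p0, p1, p2, p3, p4}
{p5}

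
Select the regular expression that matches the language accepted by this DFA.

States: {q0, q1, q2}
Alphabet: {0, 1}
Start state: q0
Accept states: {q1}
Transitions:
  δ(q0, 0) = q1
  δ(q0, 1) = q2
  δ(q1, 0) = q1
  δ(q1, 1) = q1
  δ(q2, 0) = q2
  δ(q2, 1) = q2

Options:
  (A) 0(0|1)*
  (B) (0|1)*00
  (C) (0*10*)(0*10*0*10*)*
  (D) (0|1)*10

Check each option against the DFA on short strings; one disagreement eliminates an option:
  (A) 0(0|1)*: agrees with the DFA on every string of length ≤ 6
  (B) (0|1)*00: on '0' the DFA goes q0 → q1 and accepts (q1 ∈ Accept), but the regex does not match it → eliminate
  (C) (0*10*)(0*10*0*10*)*: on '0' the DFA goes q0 → q1 and accepts (q1 ∈ Accept), but the regex does not match it → eliminate
  (D) (0|1)*10: on '0' the DFA goes q0 → q1 and accepts (q1 ∈ Accept), but the regex does not match it → eliminate
Only (A) is consistent with the DFA.
(A) 0(0|1)*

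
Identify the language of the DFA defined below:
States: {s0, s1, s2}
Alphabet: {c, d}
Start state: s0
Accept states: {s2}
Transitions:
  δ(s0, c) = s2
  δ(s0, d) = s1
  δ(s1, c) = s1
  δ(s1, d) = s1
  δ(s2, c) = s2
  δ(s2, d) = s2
Testing a few strings:
  'cdc' → accept
  'cd' → accept
  'dcc' → reject
  'dc' → reject
State roles: s0=no input read; s1=started with d (dead); s2=started with c
All strings over {c,d} starting with c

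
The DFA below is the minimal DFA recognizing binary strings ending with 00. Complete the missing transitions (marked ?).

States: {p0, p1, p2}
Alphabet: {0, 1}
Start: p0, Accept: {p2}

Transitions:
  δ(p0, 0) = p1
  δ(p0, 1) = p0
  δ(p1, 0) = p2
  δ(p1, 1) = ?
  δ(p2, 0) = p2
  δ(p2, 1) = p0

From the language and accept set, identify what each state tracks — p0: last symbol not 0; p1: one trailing 0; p2: two trailing 0's.
Each missing δ(q, a) is the state matching the new tracked value after reading a.
δ(p1, 1) = p0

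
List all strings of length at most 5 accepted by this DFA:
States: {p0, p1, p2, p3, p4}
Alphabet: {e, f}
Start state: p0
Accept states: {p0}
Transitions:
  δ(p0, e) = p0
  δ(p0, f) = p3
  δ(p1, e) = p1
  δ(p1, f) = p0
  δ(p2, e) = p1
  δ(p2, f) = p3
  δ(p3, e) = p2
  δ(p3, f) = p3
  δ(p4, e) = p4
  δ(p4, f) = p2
ε, e, ee, eee, eeee, feef, eeeee, efeef, feeef, feefe, ffeef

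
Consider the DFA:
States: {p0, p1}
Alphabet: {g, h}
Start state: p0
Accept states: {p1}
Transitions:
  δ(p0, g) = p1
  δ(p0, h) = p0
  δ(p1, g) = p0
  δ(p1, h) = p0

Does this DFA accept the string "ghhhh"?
Processing string "ghhhh":
  p0 --g--> p1
  p1 --h--> p0
  p0 --h--> p0
  p0 --h--> p0
  p0 --h--> p0
Final state: p0
Accept states: {p1}
No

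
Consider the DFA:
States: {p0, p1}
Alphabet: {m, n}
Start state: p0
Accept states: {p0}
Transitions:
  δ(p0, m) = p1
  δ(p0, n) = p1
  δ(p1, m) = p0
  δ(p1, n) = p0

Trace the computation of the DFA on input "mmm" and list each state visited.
read 'm': p0 → p1
  read 'm': p1 → p0
  read 'm': p0 → p1
p0 -> p1 -> p0 -> p1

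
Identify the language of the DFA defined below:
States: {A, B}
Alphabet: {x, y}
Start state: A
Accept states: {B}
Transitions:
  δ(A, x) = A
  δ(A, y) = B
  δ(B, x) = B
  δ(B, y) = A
Testing a few strings:
  'xyx' → accept
  'x' → reject
  'xxy' → accept
  'xx' → reject
State roles: A=even number of y's so far; B=odd number of y's so far
All strings over {x,y} with an odd number of y's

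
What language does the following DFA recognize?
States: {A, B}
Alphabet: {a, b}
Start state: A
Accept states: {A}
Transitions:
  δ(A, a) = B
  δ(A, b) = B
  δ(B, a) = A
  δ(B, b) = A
Testing a few strings:
  'aa' → accept
  'ba' → accept
  'baa' → reject
  'bb' → accept
State roles: A=even length so far; B=odd length so far
All strings over {a,b} of even length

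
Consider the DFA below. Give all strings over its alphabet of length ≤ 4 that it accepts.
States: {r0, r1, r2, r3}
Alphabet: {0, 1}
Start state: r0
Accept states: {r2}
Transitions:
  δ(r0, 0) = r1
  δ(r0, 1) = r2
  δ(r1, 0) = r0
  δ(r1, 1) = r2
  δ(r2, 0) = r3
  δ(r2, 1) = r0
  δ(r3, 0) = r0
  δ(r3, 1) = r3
1, 01, 001, 111, 0001, 0111, 1001, 1101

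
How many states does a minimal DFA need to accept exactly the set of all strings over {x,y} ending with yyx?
By Myhill–Nerode, count the distinguishable equivalence classes: 4 classes — one per longest suffix of the input that is a prefix of 'yyx' (lengths 0 through 3); only the length-3 class is accepting.
4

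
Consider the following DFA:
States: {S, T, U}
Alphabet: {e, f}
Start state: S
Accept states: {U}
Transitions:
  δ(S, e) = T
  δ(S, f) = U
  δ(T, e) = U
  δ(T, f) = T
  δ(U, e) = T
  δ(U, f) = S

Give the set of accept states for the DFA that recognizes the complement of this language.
Complement accept states = All states \ Original accept states
= {S, T, U} \ {U}
{S, T}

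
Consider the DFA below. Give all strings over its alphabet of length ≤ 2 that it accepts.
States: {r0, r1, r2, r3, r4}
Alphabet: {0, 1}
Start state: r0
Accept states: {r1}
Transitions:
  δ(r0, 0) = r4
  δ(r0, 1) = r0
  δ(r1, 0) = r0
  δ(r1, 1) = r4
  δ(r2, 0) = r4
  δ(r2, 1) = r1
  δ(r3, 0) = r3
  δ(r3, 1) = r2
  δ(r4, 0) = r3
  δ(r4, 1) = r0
None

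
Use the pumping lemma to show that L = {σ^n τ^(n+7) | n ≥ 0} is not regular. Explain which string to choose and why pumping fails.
Assume L is regular with pumping length p. Idea: pumping the σ-block breaks the fixed offset of 7.
Choose s = σ^p τ^(p+7) ∈ L. By the pumping lemma, s = xyz with |xy| ≤ p, |y| > 0, so y = σ^k with k ≥ 1. Then xy²z = σ^(p+k) τ^(p+7). For this to be in L we would need p+7 = (p+k)+7, i.e. k = 0, contradicting k ≥ 1. So xy²z ∉ L.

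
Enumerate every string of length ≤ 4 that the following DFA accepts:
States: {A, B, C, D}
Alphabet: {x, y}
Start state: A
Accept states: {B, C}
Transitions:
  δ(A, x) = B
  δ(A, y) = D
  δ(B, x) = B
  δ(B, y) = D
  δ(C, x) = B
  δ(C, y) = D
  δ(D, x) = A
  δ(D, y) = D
x, xx, xxx, yxx, xxxx, xyxx, yxxx, yyxx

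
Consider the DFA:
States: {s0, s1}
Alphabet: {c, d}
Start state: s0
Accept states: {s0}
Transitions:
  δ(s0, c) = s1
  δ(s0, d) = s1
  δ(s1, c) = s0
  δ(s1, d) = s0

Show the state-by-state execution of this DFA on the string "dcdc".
read 'd': s0 → s1
  read 'c': s1 → s0
  read 'd': s0 → s1
  read 'c': s1 → s0
s0 -> s1 -> s0 -> s1 -> s0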